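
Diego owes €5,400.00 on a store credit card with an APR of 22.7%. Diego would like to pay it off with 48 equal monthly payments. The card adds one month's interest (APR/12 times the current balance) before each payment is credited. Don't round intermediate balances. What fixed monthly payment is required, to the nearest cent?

€172.19

Monthly rate r = 22.7%/12 = 1.89167% = 0.0189167.
Level-payment amortization: P = B₀·r / (1 − (1+r)^(−n)) = 5400.00·0.0189167 / (1 − 1.01892^(−48)).
Denominator 1 − (1+r)^(−48) = 0.593234581.
P = 102.15 / 0.593234581 ≈ 172.19.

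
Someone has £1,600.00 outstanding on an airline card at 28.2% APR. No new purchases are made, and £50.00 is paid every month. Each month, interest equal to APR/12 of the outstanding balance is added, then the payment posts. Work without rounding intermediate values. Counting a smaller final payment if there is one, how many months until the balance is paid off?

Monthly rate r = 28.2%/12 = 2.35% = 0.0235.
Recurrence: B ← B·(1+r) − £50.00.
Month 1: interest £37.60; balance after payment £1,587.60.
Month 2: interest £37.31; balance after payment £1,574.91.
Closed form: n = −ln(1 − rB₀/P)/ln(1+r) = −ln(0.248)/ln(1.0235) ≈ 60.028, so the balance reaches zero during payment 61.

61 payments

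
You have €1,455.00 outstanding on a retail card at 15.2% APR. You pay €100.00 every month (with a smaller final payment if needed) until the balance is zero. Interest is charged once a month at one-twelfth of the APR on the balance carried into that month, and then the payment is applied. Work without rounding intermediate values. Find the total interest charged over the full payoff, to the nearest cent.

€163.48

Monthly rate r = 15.2%/12 = 1.26667% = 0.0126667.
Payoff takes n = ⌈−ln(1 − rB₀/P)/ln(1+r)⌉ = ⌈16.184⌉ = 17 payments; the last is €18.48.
Total paid = 16·€100.00 + €18.48 = €1,618.48.
Total interest = total paid − principal = €1,618.48 − €1,455.00 = €163.48.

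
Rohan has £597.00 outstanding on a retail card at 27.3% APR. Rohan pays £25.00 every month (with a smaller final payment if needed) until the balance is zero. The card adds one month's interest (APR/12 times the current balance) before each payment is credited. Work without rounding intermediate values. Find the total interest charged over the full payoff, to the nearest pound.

£274

Monthly rate r = 27.3%/12 = 2.275% = 0.02275.
Payoff takes n = ⌈−ln(1 − rB₀/P)/ln(1+r)⌉ = ⌈34.837⌉ = 35 payments; the last is £20.97.
Total paid = 34·£25.00 + £20.97 = £870.97.
Total interest = total paid − principal = £870.97 − £597.00 = £273.97.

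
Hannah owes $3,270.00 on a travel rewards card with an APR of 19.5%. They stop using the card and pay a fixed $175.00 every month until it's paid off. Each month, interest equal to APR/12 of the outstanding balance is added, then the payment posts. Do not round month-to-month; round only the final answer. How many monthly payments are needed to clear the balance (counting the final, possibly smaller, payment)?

23 months

Monthly rate r = 19.5%/12 = 1.625% = 0.01625.
Recurrence: B ← B·(1+r) − $175.00.
Month 1: interest $53.14; balance after payment $3,148.14.
Month 2: interest $51.16; balance after payment $3,024.29.
Closed form: n = −ln(1 − rB₀/P)/ln(1+r) = −ln(0.69636)/ln(1.01625) ≈ 22.451, so the balance reaches zero during payment 23.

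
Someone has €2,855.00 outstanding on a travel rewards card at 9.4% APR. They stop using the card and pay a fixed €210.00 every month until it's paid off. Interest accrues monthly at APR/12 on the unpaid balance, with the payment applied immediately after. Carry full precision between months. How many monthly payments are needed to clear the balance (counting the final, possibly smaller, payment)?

15 payments

Monthly rate r = 9.4%/12 = 0.783333% = 0.00783333.
Recurrence: B ← B·(1+r) − €210.00.
Month 1: interest €22.36; balance after payment €2,667.36.
Month 2: interest €20.89; balance after payment €2,478.26.
Closed form: n = −ln(1 − rB₀/P)/ln(1+r) = −ln(0.8935)/ln(1.00783) ≈ 14.431, so the balance reaches zero during payment 15.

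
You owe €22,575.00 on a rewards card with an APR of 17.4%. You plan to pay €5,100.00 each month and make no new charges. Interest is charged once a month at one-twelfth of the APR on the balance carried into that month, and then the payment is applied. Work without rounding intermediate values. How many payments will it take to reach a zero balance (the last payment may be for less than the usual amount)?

Monthly rate r = 17.4%/12 = 1.45% = 0.0145.
Recurrence: B ← B·(1+r) − €5,100.00.
Month 1: interest €327.34; balance after payment €17,802.34.
Month 2: interest €258.13; balance after payment €12,960.47.
Month 3: interest €187.93; balance after payment €8,048.40.
Month 4: interest €116.70; balance after payment €3,065.10.
Month 5: interest €44.44; balance after payment €0.00.

5 months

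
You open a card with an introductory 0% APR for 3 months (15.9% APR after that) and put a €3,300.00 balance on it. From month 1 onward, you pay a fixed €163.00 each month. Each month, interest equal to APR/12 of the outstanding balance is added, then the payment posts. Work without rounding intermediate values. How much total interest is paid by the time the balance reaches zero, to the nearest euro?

Promo months 1–3 at r₀ = 0%/12 = 0; months 4+ at r₁ = 15.9%/12 = 0.01325.
After month 3 (no interest yet): B = €3,300.00 − 3·€163.00 = €2,811.00.
Then at r₁ with €163.00/mo: n₂ = −ln(1 − r₁·B/P)/ln(1+r₁) ≈ 19.71 → 20 more payments.
Total paid = 22·€163.00 + €115.68 = €3,701.68; interest = €3,701.68 − €3,300.00 = €401.68.

€402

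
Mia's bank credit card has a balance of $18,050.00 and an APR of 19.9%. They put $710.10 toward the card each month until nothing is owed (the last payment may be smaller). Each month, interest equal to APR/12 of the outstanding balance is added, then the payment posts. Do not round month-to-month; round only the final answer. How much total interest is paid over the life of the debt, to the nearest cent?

$5,583.44

Monthly rate r = 19.9%/12 = 1.65833% = 0.0165833.
Payoff takes n = ⌈−ln(1 − rB₀/P)/ln(1+r)⌉ = ⌈33.280⌉ = 34 payments; the last is $200.14.
Total paid = 33·$710.10 + $200.14 = $23,633.44.
Total interest = total paid − principal = $23,633.44 − $18,050.00 = $5,583.44.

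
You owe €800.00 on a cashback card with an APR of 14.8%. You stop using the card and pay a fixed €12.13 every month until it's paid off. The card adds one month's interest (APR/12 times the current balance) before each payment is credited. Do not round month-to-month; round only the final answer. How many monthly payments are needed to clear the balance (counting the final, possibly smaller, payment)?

Monthly rate r = 14.8%/12 = 1.23333% = 0.0123333.
Recurrence: B ← B·(1+r) − €12.13.
Month 1: interest €9.87; balance after payment €797.74.
Month 2: interest €9.84; balance after payment €795.45.
Closed form: n = −ln(1 − rB₀/P)/ln(1+r) = −ln(0.18659)/ln(1.01233) ≈ 136.960, so the balance reaches zero during payment 137.

137 months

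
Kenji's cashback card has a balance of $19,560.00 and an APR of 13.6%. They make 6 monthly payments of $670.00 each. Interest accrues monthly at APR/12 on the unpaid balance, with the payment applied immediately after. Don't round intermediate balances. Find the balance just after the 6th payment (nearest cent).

$16,792.70

Monthly rate r = 13.6%/12 = 1.13333% = 0.0113333.
Each month: B ← B·(1+r) − $670.00.
Month 1: interest $221.68; balance after payment $19,111.68.
Month 2: interest $216.60; balance after payment $18,658.28.
Month 3: interest $211.46; balance after payment $18,199.74.
Month 4: interest $206.26; balance after payment $17,736.00.
Month 5: interest $201.01; balance after payment $17,267.01.
Month 6: interest $195.69; balance after payment $16,792.70.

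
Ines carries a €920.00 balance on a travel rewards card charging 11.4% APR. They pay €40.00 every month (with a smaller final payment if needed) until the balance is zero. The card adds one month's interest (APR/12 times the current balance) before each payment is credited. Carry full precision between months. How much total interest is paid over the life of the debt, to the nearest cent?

€123.00

Monthly rate r = 11.4%/12 = 0.95% = 0.0095.
Payoff takes n = ⌈−ln(1 − rB₀/P)/ln(1+r)⌉ = ⌈26.075⌉ = 27 payments; the last is €3.00.
Total paid = 26·€40.00 + €3.00 = €1,043.00.
Total interest = total paid − principal = €1,043.00 − €920.00 = €123.00.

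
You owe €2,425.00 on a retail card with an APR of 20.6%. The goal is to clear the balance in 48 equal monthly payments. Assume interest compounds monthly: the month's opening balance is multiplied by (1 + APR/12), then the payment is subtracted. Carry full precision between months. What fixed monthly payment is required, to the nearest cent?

€74.57

Monthly rate r = 20.6%/12 = 1.71667% = 0.0171667.
Level-payment amortization: P = B₀·r / (1 − (1+r)^(−n)) = 2425.00·0.0171667 / (1 − 1.01717^(−48)).
Denominator 1 − (1+r)^(−48) = 0.558248268.
P = 41.6292 / 0.558248268 ≈ 74.57.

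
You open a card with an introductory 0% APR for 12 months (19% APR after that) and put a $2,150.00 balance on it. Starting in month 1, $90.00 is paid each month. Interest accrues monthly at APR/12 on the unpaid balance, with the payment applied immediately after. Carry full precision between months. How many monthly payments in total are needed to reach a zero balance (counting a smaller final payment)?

Promo months 1–12 at r₀ = 0%/12 = 0; months 13+ at r₁ = 19%/12 = 0.0158333.
After month 12 (no interest yet): B = $2,150.00 − 12·$90.00 = $1,070.00.
Then at r₁ with $90.00/mo: n₂ = −ln(1 − r₁·B/P)/ln(1+r₁) ≈ 13.28 → 14 more payments.

26 months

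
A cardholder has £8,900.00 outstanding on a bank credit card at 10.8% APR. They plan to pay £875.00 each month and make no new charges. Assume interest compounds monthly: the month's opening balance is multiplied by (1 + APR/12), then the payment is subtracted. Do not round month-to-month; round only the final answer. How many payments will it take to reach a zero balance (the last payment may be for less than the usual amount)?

11 months

Monthly rate r = 10.8%/12 = 0.9% = 0.009.
Recurrence: B ← B·(1+r) − £875.00.
Month 1: interest £80.10; balance after payment £8,105.10.
Month 2: interest £72.95; balance after payment £7,303.05.
Closed form: n = −ln(1 − rB₀/P)/ln(1+r) = −ln(0.90846)/ln(1.009) ≈ 10.715, so the balance reaches zero during payment 11.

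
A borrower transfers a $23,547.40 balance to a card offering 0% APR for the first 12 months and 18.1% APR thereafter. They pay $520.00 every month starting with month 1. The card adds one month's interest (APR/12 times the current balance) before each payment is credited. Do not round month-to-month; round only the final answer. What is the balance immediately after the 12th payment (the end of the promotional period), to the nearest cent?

$17,307.40

Promo months 1–12 at r₀ = 0%/12 = 0; months 13+ at r₁ = 18.1%/12 = 0.0150833.
After month 12 (no interest yet): B = $23,547.40 − 12·$520.00 = $17,307.40.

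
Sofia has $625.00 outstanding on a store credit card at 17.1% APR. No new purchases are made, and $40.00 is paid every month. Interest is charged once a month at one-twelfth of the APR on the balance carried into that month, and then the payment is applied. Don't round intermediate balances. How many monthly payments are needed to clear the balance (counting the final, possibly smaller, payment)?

Monthly rate r = 17.1%/12 = 1.425% = 0.01425.
Recurrence: B ← B·(1+r) − $40.00.
Month 1: interest $8.91; balance after payment $593.91.
Month 2: interest $8.46; balance after payment $562.37.
Closed form: n = −ln(1 − rB₀/P)/ln(1+r) = −ln(0.77734)/ln(1.01425) ≈ 17.801, so the balance reaches zero during payment 18.

18 payments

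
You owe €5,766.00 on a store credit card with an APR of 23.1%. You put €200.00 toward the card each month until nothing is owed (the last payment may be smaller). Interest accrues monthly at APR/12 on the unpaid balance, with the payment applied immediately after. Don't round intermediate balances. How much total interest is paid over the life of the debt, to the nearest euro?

€2,727

Monthly rate r = 23.1%/12 = 1.925% = 0.01925.
Payoff takes n = ⌈−ln(1 − rB₀/P)/ln(1+r)⌉ = ⌈42.462⌉ = 43 payments; the last is €92.92.
Total paid = 42·€200.00 + €92.92 = €8,492.92.
Total interest = total paid − principal = €8,492.92 − €5,766.00 = €2,726.92.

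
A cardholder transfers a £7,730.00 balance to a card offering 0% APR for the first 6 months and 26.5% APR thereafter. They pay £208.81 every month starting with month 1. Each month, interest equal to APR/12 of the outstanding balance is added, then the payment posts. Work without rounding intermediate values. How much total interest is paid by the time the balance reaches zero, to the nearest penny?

£4,566.43

Promo months 1–6 at r₀ = 0%/12 = 0; months 7+ at r₁ = 26.5%/12 = 0.0220833.
After month 6 (no interest yet): B = £7,730.00 − 6·£208.81 = £6,477.14.
Then at r₁ with £208.81/mo: n₂ = −ln(1 − r₁·B/P)/ln(1+r₁) ≈ 52.89 → 53 more payments.
Total paid = 58·£208.81 + £185.45 = £12,296.43; interest = £12,296.43 − £7,730.00 = £4,566.43.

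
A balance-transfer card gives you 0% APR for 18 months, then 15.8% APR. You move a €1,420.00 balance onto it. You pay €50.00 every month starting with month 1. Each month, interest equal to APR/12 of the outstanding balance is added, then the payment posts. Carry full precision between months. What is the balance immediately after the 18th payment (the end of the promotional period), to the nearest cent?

€520.00

Promo months 1–18 at r₀ = 0%/12 = 0; months 19+ at r₁ = 15.8%/12 = 0.0131667.
After month 18 (no interest yet): B = €1,420.00 − 18·€50.00 = €520.00.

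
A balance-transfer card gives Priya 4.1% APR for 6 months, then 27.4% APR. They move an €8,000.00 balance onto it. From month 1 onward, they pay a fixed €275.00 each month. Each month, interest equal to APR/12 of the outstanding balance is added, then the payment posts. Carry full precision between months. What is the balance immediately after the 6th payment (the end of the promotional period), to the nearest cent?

Promo months 1–6 at r₀ = 4.1%/12 = 0.00341667; months 7+ at r₁ = 27.4%/12 = 0.0228333.
After month 6: iterate B ← B·(1+r₀) − €275.00 for 6 months → €6,501.25.

€6,501.25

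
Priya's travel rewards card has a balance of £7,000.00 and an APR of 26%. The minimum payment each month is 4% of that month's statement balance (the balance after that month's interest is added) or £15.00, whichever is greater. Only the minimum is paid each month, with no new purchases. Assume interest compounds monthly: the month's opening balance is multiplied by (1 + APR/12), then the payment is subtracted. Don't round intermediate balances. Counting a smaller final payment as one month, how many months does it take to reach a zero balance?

188 months

Monthly rate r = 26%/12 = 2.16667% = 0.0216667.
While 4% of the post-interest balance exceeds £15.00, each month B ← (B·(1+r))·(1 − 0.04), i.e. B shrinks by the factor (1+r)·0.96 = 0.9808.
This holds for months 1–153. Entering month 154 the balance is £360.50; 4% of the post-interest balance is now below £15.00, so the flat £15.00 minimum applies from here.
From month 154 a fixed £15.00 at rate r clears £360.50 in 35 more payments. Total: 153 + 35 = 188 months.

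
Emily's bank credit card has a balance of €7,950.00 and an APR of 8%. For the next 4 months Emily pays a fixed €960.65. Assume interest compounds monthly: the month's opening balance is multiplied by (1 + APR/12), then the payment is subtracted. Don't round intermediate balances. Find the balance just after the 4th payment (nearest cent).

Monthly rate r = 8%/12 = 0.666667% = 0.00666667.
Each month: B ← B·(1+r) − €960.65.
Month 1: interest €53.00; balance after payment €7,042.35.
Month 2: interest €46.95; balance after payment €6,128.65.
Month 3: interest €40.86; balance after payment €5,208.86.
Month 4: interest €34.73; balance after payment €4,282.93.

€4,282.93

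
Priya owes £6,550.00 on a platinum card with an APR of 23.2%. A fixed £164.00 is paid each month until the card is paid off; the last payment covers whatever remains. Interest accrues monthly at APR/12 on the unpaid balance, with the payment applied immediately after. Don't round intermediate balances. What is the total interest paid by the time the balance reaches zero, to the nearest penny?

£6,117.93

Monthly rate r = 23.2%/12 = 1.93333% = 0.0193333.
Payoff takes n = ⌈−ln(1 − rB₀/P)/ln(1+r)⌉ = ⌈77.242⌉ = 78 payments; the last is £39.93.
Total paid = 77·£164.00 + £39.93 = £12,667.93.
Total interest = total paid − principal = £12,667.93 − £6,550.00 = £6,117.93.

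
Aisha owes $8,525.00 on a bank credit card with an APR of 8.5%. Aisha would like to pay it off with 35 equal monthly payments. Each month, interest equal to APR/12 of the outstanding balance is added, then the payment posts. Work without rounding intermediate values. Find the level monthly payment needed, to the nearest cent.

Monthly rate r = 8.5%/12 = 0.708333% = 0.00708333.
Level-payment amortization: P = B₀·r / (1 − (1+r)^(−n)) = 8525.00·0.00708333 / (1 − 1.00708^(−35)).
Denominator 1 − (1+r)^(−35) = 0.218892702.
P = 60.3854 / 0.218892702 ≈ 275.87.

$275.87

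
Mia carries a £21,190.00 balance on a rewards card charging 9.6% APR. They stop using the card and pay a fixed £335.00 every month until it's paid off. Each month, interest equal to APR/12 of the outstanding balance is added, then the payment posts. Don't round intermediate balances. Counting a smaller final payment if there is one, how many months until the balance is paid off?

89 months

Monthly rate r = 9.6%/12 = 0.8% = 0.008.
Recurrence: B ← B·(1+r) − £335.00.
Month 1: interest £169.52; balance after payment £21,024.52.
Month 2: interest £168.20; balance after payment £20,857.72.
Closed form: n = −ln(1 − rB₀/P)/ln(1+r) = −ln(0.49397)/ln(1.008) ≈ 88.512, so the balance reaches zero during payment 89.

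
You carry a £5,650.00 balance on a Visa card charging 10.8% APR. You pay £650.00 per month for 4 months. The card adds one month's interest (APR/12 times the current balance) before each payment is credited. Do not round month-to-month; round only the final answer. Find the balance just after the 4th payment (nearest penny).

Monthly rate r = 10.8%/12 = 0.9% = 0.009.
Each month: B ← B·(1+r) − £650.00.
Month 1: interest £50.85; balance after payment £5,050.85.
Month 2: interest £45.46; balance after payment £4,446.31.
Month 3: interest £40.02; balance after payment £3,836.32.
Month 4: interest £34.53; balance after payment £3,220.85.

£3,220.85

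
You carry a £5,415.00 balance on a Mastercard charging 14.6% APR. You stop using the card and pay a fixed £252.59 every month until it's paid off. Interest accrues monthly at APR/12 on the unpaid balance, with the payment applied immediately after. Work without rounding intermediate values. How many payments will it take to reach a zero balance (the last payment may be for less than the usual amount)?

Monthly rate r = 14.6%/12 = 1.21667% = 0.0121667.
Recurrence: B ← B·(1+r) − £252.59.
Month 1: interest £65.88; balance after payment £5,228.29.
Month 2: interest £63.61; balance after payment £5,039.31.
Closed form: n = −ln(1 − rB₀/P)/ln(1+r) = −ln(0.73917)/ln(1.01217) ≈ 24.991, so the balance reaches zero during payment 25.

25 months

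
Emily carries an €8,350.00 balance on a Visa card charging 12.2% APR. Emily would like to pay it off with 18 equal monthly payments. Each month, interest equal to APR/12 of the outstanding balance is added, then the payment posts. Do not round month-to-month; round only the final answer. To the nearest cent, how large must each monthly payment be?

Monthly rate r = 12.2%/12 = 1.01667% = 0.0101667.
Level-payment amortization: P = B₀·r / (1 − (1+r)^(−n)) = 8350.00·0.0101667 / (1 − 1.01017^(−18)).
Denominator 1 − (1+r)^(−18) = 0.166462017.
P = 84.8917 / 0.166462017 ≈ 509.98.

€509.98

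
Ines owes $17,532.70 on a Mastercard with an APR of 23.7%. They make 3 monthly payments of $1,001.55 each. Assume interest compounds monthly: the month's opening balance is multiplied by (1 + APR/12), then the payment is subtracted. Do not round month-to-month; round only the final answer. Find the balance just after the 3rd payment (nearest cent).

$15,527.78

Monthly rate r = 23.7%/12 = 1.975% = 0.01975.
Each month: B ← B·(1+r) − $1,001.55.
Month 1: interest $346.27; balance after payment $16,877.42.
Month 2: interest $333.33; balance after payment $16,209.20.
Month 3: interest $320.13; balance after payment $15,527.78.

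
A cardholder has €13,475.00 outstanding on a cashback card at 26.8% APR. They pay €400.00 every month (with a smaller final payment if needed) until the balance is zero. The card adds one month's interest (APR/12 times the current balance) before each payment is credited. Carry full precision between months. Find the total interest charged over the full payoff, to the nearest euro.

€11,802

Monthly rate r = 26.8%/12 = 2.23333% = 0.0223333.
Payoff takes n = ⌈−ln(1 − rB₀/P)/ln(1+r)⌉ = ⌈63.192⌉ = 64 payments; the last is €77.42.
Total paid = 63·€400.00 + €77.42 = €25,277.42.
Total interest = total paid − principal = €25,277.42 − €13,475.00 = €11,802.42.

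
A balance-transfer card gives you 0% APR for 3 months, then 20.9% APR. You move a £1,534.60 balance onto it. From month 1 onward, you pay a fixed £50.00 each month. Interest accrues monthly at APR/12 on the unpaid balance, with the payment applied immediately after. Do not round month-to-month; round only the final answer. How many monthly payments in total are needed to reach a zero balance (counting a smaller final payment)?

42 months

Promo months 1–3 at r₀ = 0%/12 = 0; months 4+ at r₁ = 20.9%/12 = 0.0174167.
After month 3 (no interest yet): B = £1,534.60 − 3·£50.00 = £1,384.60.
Then at r₁ with £50.00/mo: n₂ = −ln(1 − r₁·B/P)/ln(1+r₁) ≈ 38.13 → 39 more payments.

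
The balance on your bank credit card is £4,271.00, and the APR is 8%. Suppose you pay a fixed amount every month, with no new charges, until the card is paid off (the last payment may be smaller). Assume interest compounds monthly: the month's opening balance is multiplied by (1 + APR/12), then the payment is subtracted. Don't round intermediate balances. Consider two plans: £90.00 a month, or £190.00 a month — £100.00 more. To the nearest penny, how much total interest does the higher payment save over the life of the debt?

£509.08

Monthly rate r = 8%/12 = 0.666667% = 0.00666667.
At £90.00/mo: n = ⌈−ln(1 − rB₀/P)/ln(1+r)⌉ = 58 payments (last £21.73); total interest = total paid − £4,271.00 = £880.73.
At £190.00/mo: 25 payments (last £82.65); total interest £371.65.
Interest saved = £880.73 − £371.65 = £509.08.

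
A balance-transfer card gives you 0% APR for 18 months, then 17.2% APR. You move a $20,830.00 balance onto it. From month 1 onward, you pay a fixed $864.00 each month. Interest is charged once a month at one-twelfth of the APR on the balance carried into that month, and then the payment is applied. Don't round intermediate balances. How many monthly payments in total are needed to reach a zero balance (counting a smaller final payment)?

25 payments

Promo months 1–18 at r₀ = 0%/12 = 0; months 19+ at r₁ = 17.2%/12 = 0.0143333.
After month 18 (no interest yet): B = $20,830.00 − 18·$864.00 = $5,278.00.
Then at r₁ with $864.00/mo: n₂ = −ln(1 − r₁·B/P)/ln(1+r₁) ≈ 6.44 → 7 more payments.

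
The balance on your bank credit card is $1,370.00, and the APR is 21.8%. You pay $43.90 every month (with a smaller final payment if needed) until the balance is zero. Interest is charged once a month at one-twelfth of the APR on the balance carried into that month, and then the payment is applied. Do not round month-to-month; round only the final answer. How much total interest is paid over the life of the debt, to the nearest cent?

Monthly rate r = 21.8%/12 = 1.81667% = 0.0181667.
Payoff takes n = ⌈−ln(1 − rB₀/P)/ln(1+r)⌉ = ⌈46.483⌉ = 47 payments; the last is $21.30.
Total paid = 46·$43.90 + $21.30 = $2,040.70.
Total interest = total paid − principal = $2,040.70 − $1,370.00 = $670.70.

$670.70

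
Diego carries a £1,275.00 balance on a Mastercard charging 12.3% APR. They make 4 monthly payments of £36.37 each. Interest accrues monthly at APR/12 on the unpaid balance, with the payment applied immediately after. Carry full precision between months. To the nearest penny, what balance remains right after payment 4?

Monthly rate r = 12.3%/12 = 1.025% = 0.01025.
Each month: B ← B·(1+r) − £36.37.
Month 1: interest £13.07; balance after payment £1,251.70.
Month 2: interest £12.83; balance after payment £1,228.16.
Month 3: interest £12.59; balance after payment £1,204.38.
Month 4: interest £12.34; balance after payment £1,180.35.

£1,180.35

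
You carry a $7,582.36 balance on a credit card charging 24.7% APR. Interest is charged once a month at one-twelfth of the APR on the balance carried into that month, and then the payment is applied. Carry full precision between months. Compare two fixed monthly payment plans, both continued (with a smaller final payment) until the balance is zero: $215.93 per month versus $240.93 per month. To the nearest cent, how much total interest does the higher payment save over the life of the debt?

$1,256.88

Monthly rate r = 24.7%/12 = 2.05833% = 0.0205833.
At $215.93/mo: n = ⌈−ln(1 − rB₀/P)/ln(1+r)⌉ = 63 payments (last $209.27); total interest = total paid − $7,582.36 = $6,014.57.
At $240.93/mo: 52 payments (last $52.62); total interest $4,757.69.
Interest saved = $6,014.57 − $4,757.69 = $1,256.88.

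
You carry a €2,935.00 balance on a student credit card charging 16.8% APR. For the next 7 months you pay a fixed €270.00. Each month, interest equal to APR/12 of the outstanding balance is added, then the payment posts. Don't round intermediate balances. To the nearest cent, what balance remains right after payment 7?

€1,263.74

Monthly rate r = 16.8%/12 = 1.4% = 0.014.
Each month: B ← B·(1+r) − €270.00.
Month 1: interest €41.09; balance after payment €2,706.09.
Month 2: interest €37.89; balance after payment €2,473.98.
Month 3: interest €34.64; balance after payment €2,238.61.
Month 4: interest €31.34; balance after payment €1,999.95.
Month 5: interest €28.00; balance after payment €1,757.95.
Month 6: interest €24.61; balance after payment €1,512.56.
Month 7: interest €21.18; balance after payment €1,263.74.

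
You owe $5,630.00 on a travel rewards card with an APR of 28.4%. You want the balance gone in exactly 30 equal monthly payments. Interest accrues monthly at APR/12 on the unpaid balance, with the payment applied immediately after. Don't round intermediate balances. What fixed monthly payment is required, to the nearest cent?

$264.23

Monthly rate r = 28.4%/12 = 2.36667% = 0.0236667.
Level-payment amortization: P = B₀·r / (1 − (1+r)^(−n)) = 5630.00·0.0236667 / (1 − 1.02367^(−30)).
Denominator 1 − (1+r)^(−30) = 0.504272344.
P = 133.243 / 0.504272344 ≈ 264.23.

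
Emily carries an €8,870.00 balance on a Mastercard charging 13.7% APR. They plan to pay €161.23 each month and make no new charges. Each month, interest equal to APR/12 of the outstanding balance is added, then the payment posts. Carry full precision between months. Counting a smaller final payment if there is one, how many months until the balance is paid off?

88 months

Monthly rate r = 13.7%/12 = 1.14167% = 0.0114167.
Recurrence: B ← B·(1+r) − €161.23.
Month 1: interest €101.27; balance after payment €8,810.04.
Month 2: interest €100.58; balance after payment €8,749.39.
Closed form: n = −ln(1 − rB₀/P)/ln(1+r) = −ln(0.37192)/ln(1.01142) ≈ 87.129, so the balance reaches zero during payment 88.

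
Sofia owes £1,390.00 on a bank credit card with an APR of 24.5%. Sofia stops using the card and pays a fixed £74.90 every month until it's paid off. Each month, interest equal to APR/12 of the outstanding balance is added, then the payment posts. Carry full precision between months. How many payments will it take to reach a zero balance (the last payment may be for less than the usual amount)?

Monthly rate r = 24.5%/12 = 2.04167% = 0.0204167.
Recurrence: B ← B·(1+r) − £74.90.
Month 1: interest £28.38; balance after payment £1,343.48.
Month 2: interest £27.43; balance after payment £1,296.01.
Closed form: n = −ln(1 − rB₀/P)/ln(1+r) = −ln(0.62111)/ln(1.02042) ≈ 23.564, so the balance reaches zero during payment 24.

24 payments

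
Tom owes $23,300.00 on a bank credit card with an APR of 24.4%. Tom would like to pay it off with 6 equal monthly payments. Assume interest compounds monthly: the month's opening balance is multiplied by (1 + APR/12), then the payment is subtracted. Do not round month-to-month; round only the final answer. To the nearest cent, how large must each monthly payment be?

Monthly rate r = 24.4%/12 = 2.03333% = 0.0203333.
Level-payment amortization: P = B₀·r / (1 − (1+r)^(−n)) = 23300.00·0.0203333 / (1 − 1.02033^(−6)).
Denominator 1 − (1+r)^(−6) = 0.113767748.
P = 473.767 / 0.113767748 ≈ 4164.33.

$4,164.33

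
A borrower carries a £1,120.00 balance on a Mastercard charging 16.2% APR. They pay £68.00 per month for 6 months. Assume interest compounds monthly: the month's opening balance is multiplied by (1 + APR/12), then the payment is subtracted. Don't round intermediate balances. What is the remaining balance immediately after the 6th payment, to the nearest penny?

Monthly rate r = 16.2%/12 = 1.35% = 0.0135.
Each month: B ← B·(1+r) − £68.00.
Month 1: interest £15.12; balance after payment £1,067.12.
Month 2: interest £14.41; balance after payment £1,013.53.
Month 3: interest £13.68; balance after payment £959.21.
Month 4: interest £12.95; balance after payment £904.16.
Month 5: interest £12.21; balance after payment £848.36.
Month 6: interest £11.45; balance after payment £791.82.

£791.82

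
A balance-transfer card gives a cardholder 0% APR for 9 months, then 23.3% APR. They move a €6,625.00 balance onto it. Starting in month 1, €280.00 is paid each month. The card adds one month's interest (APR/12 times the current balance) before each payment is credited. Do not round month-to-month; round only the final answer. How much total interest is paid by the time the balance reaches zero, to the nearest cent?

€773.31

Promo months 1–9 at r₀ = 0%/12 = 0; months 10+ at r₁ = 23.3%/12 = 0.0194167.
After month 9 (no interest yet): B = €6,625.00 − 9·€280.00 = €4,105.00.
Then at r₁ with €280.00/mo: n₂ = −ln(1 − r₁·B/P)/ln(1+r₁) ≈ 17.42 → 18 more payments.
Total paid = 26·€280.00 + €118.31 = €7,398.31; interest = €7,398.31 − €6,625.00 = €773.31.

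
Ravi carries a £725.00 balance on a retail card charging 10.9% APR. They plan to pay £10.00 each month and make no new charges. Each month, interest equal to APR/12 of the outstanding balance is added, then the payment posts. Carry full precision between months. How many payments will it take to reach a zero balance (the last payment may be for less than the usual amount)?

119 payments

Monthly rate r = 10.9%/12 = 0.908333% = 0.00908333.
Recurrence: B ← B·(1+r) − £10.00.
Month 1: interest £6.59; balance after payment £721.59.
Month 2: interest £6.55; balance after payment £718.14.
Closed form: n = −ln(1 − rB₀/P)/ln(1+r) = −ln(0.34146)/ln(1.00908) ≈ 118.833, so the balance reaches zero during payment 119.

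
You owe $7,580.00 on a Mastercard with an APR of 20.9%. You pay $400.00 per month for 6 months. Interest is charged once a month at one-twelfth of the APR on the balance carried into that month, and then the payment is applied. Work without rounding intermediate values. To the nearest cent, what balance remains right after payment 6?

Monthly rate r = 20.9%/12 = 1.74167% = 0.0174167.
Each month: B ← B·(1+r) − $400.00.
Month 1: interest $132.02; balance after payment $7,312.02.
Month 2: interest $127.35; balance after payment $7,039.37.
Month 3: interest $122.60; balance after payment $6,761.97.
Month 4: interest $117.77; balance after payment $6,479.74.
Month 5: interest $112.86; balance after payment $6,192.60.
Month 6: interest $107.85; balance after payment $5,900.45.

$5,900.45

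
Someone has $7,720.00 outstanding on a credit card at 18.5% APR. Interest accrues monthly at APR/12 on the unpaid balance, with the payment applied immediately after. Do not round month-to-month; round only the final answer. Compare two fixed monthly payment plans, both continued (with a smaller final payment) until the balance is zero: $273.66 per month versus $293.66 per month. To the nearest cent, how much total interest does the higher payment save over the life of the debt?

Monthly rate r = 18.5%/12 = 1.54167% = 0.0154167.
At $273.66/mo: n = ⌈−ln(1 − rB₀/P)/ln(1+r)⌉ = 38 payments (last $84.53); total interest = total paid − $7,720.00 = $2,489.95.
At $293.66/mo: 34 payments (last $284.32); total interest $2,255.10.
Interest saved = $2,489.95 − $2,255.10 = $234.85.

$234.85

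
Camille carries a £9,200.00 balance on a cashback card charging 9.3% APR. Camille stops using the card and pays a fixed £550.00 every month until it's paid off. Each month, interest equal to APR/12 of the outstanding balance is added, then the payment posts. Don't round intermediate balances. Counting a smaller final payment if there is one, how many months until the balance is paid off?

Monthly rate r = 9.3%/12 = 0.775% = 0.00775.
Recurrence: B ← B·(1+r) − £550.00.
Month 1: interest £71.30; balance after payment £8,721.30.
Month 2: interest £67.59; balance after payment £8,238.89.
Closed form: n = −ln(1 − rB₀/P)/ln(1+r) = −ln(0.87036)/ln(1.00775) ≈ 17.985, so the balance reaches zero during payment 18.

18 months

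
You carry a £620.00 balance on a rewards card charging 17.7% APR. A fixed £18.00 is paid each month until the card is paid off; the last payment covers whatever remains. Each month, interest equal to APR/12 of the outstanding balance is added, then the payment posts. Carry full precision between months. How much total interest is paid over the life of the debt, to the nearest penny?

Monthly rate r = 17.7%/12 = 1.475% = 0.01475.
Payoff takes n = ⌈−ln(1 − rB₀/P)/ln(1+r)⌉ = ⌈48.448⌉ = 49 payments; the last is £8.10.
Total paid = 48·£18.00 + £8.10 = £872.10.
Total interest = total paid − principal = £872.10 − £620.00 = £252.10.

£252.10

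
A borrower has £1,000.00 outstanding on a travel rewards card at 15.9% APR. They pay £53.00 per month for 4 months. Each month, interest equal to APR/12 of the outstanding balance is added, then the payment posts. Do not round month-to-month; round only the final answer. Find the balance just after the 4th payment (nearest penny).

£837.81

Monthly rate r = 15.9%/12 = 1.325% = 0.01325.
Each month: B ← B·(1+r) − £53.00.
Month 1: interest £13.25; balance after payment £960.25.
Month 2: interest £12.72; balance after payment £919.97.
Month 3: interest £12.19; balance after payment £879.16.
Month 4: interest £11.65; balance after payment £837.81.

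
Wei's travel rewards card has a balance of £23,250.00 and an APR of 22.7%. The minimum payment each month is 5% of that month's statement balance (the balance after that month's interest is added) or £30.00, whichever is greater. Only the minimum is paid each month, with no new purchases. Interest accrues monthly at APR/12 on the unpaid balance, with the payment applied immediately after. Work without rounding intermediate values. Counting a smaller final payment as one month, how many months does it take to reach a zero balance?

138 months

Monthly rate r = 22.7%/12 = 1.89167% = 0.0189167.
While 5% of the post-interest balance exceeds £30.00, each month B ← (B·(1+r))·(1 − 0.05), i.e. B shrinks by the factor (1+r)·0.95 = 0.96797.
This holds for months 1–113. Entering month 114 the balance is £587.30; 5% of the post-interest balance is now below £30.00, so the flat £30.00 minimum applies from here.
From month 114 a fixed £30.00 at rate r clears £587.30 in 25 more payments. Total: 113 + 25 = 138 months.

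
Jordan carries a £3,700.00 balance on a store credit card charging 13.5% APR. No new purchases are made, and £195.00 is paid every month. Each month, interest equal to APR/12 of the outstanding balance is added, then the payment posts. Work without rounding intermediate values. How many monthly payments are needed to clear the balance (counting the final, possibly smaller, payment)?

Monthly rate r = 13.5%/12 = 1.125% = 0.01125.
Recurrence: B ← B·(1+r) − £195.00.
Month 1: interest £41.62; balance after payment £3,546.62.
Month 2: interest £39.90; balance after payment £3,391.52.
Closed form: n = −ln(1 − rB₀/P)/ln(1+r) = −ln(0.78654)/ln(1.01125) ≈ 21.463, so the balance reaches zero during payment 22.

22 payments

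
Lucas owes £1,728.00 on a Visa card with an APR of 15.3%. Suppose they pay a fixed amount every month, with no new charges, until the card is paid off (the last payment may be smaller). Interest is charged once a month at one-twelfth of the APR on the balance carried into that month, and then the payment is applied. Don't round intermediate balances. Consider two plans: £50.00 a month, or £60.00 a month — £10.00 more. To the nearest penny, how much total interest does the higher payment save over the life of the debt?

Monthly rate r = 15.3%/12 = 1.275% = 0.01275.
At £50.00/mo: n = ⌈−ln(1 − rB₀/P)/ln(1+r)⌉ = 46 payments (last £42.81); total interest = total paid − £1,728.00 = £564.81.
At £60.00/mo: 37 payments (last £7.15); total interest £439.15.
Interest saved = £564.81 − £439.15 = £125.66.

£125.66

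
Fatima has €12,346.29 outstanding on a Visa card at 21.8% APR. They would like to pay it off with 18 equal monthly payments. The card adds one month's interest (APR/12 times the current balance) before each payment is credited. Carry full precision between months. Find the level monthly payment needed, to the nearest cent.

€810.31

Monthly rate r = 21.8%/12 = 1.81667% = 0.0181667.
Level-payment amortization: P = B₀·r / (1 − (1+r)^(−n)) = 12346.29·0.0181667 / (1 − 1.01817^(−18)).
Denominator 1 − (1+r)^(−18) = 0.276796941.
P = 224.291 / 0.276796941 ≈ 810.31.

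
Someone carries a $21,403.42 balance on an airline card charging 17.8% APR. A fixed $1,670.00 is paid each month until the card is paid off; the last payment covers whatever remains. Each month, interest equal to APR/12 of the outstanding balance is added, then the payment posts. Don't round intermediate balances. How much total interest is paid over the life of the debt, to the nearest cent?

Monthly rate r = 17.8%/12 = 1.48333% = 0.0148333.
Payoff takes n = ⌈−ln(1 − rB₀/P)/ln(1+r)⌉ = ⌈14.320⌉ = 15 payments; the last is $537.51.
Total paid = 14·$1,670.00 + $537.51 = $23,917.51.
Total interest = total paid − principal = $23,917.51 − $21,403.42 = $2,514.09.

$2,514.09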